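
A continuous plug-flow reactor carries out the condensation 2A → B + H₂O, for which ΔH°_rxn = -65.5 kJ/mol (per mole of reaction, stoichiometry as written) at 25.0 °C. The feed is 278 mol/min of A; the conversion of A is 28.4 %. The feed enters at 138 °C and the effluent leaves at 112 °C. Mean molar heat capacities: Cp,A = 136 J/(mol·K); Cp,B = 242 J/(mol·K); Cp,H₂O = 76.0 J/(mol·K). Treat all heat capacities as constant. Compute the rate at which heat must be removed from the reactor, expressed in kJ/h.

Q_out = 205000 kJ/h

Extent of reaction ξ = 0.284 × 278 / 2 = 39.476 mol/min
Reaction term: ξ·ΔH°_rxn = 39.476 × -65.5 = -2585.7 kJ/min
Sensible, feed 138→25 °C: -4272.3 kJ/min
Outlet flows (mol/min): A 199.05, B 39.476, H₂O 39.476
Sensible, products 25→112 °C: 3447.3 kJ/min
Q = ΔH = -3410.7 kJ/min = -56.845 kW
Heat removed = 204640 kJ/h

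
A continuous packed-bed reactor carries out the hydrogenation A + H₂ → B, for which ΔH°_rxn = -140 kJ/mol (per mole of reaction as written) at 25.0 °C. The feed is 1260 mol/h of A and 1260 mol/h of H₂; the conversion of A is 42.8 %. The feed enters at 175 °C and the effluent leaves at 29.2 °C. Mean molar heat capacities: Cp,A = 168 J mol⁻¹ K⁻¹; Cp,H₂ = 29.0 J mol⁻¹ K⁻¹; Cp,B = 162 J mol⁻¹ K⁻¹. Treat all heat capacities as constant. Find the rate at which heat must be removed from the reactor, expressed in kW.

Q_out = 31.0 kW

Extent of reaction ξ = 0.428 × 1260 = 539.28 mol/h
Reaction term: ξ·ΔH°_rxn = 539.28 × -140 = -75499 kJ/h
Sensible, feed 175→25 °C: -37233 kJ/h
Outlet flows (mol/h): A 720.72, H₂ 720.72, B 539.28
Sensible, products 25→29.2 °C: 963.25 kJ/h
Q = ΔH = -111770 kJ/h = -31.047 kW
Heat removed = 31.047 kW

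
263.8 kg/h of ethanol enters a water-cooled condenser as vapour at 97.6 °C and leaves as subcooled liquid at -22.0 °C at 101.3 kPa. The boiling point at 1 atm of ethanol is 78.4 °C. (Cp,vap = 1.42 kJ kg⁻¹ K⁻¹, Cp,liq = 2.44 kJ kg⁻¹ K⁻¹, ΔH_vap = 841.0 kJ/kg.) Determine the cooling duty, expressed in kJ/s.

Q_c = 81.6 kJ/s

vapour 97.6→78.4 °C: -27.264 kJ/kg
condensation at 78.4 °C: -841 kJ/kg
liquid 78.4→-22.0 °C: -244.98 kJ/kg
Δh = -27.264 + -841 + -244.98 = -1113.2 kJ/kg
Q = ṁ·Δh = 263.8 kg/h × -1113.2 kJ/kg = -293670 kJ/h
|Q| = 81.576 kW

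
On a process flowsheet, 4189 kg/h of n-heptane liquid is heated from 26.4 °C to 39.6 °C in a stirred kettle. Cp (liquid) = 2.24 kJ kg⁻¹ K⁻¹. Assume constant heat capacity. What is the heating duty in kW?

Q = ṁ·Cp·ΔT = 4189 × 2.24 × (39.6 − 26.4) = 123860 kJ/h
Converting: 123860 / 3600 s = 34.406 kW

Q = 34.4 kW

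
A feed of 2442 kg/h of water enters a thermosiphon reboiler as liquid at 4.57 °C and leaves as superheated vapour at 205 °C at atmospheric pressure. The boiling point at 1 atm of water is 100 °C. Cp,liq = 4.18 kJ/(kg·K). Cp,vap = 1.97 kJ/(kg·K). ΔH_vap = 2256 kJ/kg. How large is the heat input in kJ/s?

liquid 4.57→100 °C: 398.9 kJ/kg
vaporisation at 100 °C: 2256 kJ/kg
vapour 100→205 °C: 206.85 kJ/kg
Δh = 398.9 + 2256 + 206.85 = 2861.7 kJ/kg
Q = ṁ·Δh = 2442 kg/h × 2861.7 kJ/kg = 6.9884e+06 kJ/h
|Q| = 1941.2 kW

Q = 1940 kJ/s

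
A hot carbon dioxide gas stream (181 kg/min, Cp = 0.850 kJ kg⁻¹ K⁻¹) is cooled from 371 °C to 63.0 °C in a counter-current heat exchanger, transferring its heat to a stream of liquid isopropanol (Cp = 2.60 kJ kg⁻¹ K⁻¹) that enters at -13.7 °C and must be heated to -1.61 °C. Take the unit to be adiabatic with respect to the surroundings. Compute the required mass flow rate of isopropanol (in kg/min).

Heat released by hot stream: Q = 181 × 0.850 × (371 − 63.0) = 47386 kJ/min
Energy balance on cold side (adiabatic exchanger): Q = ṁ_c·Cp_c·(T_c,out − T_c,in)
ṁ_c = 47386 / [2.60 × (-1.61 − -13.7)] = 1507.5 kg/min

ṁ_c = 1510 kg/min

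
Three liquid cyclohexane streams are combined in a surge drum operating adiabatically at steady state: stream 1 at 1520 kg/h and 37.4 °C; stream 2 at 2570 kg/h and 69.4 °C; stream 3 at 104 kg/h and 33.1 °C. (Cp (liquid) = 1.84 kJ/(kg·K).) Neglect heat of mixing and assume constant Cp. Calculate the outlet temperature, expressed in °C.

T_out = 56.9 °C

Energy balance with Q = 0: Σ ṁᵢCp,ᵢ(T_out − Tᵢ) = 0
T_out = Σ ṁᵢCp,ᵢTᵢ / Σ ṁᵢCp,ᵢ
      = 439110 / 7717 = 56.902 °C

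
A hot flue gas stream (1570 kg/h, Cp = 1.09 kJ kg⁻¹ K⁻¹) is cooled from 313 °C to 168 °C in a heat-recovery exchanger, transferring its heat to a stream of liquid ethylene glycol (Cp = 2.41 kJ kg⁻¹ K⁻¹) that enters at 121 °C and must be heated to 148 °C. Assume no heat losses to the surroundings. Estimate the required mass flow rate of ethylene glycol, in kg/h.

ṁ_c = 3810 kg/h

Heat released by hot stream: Q = 1570 × 1.09 × (313 − 168) = 248140 kJ/h
Energy balance on cold side (adiabatic exchanger): Q = ṁ_c·Cp_c·(T_c,out − T_c,in)
ṁ_c = 248140 / [2.41 × (148 − 121)] = 3813.4 kg/h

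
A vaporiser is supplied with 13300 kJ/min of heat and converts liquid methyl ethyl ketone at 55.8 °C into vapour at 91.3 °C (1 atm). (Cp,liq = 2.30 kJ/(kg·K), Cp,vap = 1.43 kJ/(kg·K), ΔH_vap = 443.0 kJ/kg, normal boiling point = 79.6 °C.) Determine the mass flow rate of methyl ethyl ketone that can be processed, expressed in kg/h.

Δh = 2.30×(79.6−55.8) + 443.0 + 1.43×(91.3−79.6) = 514.47 kJ/kg
Q = 13300 kJ/min = 221.67 kJ/s = 798000 kJ/h
ṁ = Q/Δh = 798000 / 514.47 = 1551.1 kg/h

ṁ = 1550 kg/h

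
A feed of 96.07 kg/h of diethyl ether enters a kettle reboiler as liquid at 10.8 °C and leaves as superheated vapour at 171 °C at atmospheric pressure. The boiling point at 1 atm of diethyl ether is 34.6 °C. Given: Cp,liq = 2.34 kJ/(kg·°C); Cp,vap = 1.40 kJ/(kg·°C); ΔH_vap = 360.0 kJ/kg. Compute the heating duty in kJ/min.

Q = 971 kJ/min

liquid 10.8→34.6 °C: 55.692 kJ/kg
vaporisation at 34.6 °C: 360 kJ/kg
vapour 34.6→171 °C: 190.96 kJ/kg
Δh = 55.692 + 360 + 190.96 = 606.65 kJ/kg
Q = ṁ·Δh = 96.07 kg/h × 606.65 kJ/kg = 58281 kJ/h
|Q| = 16.189 kW = 971.35 kJ/min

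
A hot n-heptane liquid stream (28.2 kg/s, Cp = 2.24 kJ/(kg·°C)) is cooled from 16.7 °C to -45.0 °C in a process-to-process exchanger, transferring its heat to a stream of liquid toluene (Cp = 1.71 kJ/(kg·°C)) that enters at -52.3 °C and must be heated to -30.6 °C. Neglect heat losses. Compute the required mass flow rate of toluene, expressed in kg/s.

Heat released by hot stream: Q = 28.2 × 2.24 × (16.7 − -45.0) = 3897.5 kJ/s
Energy balance on cold side (adiabatic exchanger): Q = ṁ_c·Cp_c·(T_c,out − T_c,in)
ṁ_c = 3897.5 / [1.71 × (-30.6 − -52.3)] = 105.03 kg/s

ṁ_c = 105 kg/s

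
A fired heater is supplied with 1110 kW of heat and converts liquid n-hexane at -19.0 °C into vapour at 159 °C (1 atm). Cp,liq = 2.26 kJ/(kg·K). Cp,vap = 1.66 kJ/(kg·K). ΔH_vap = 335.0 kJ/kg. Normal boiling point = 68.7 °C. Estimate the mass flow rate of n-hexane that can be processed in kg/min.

Δh = 2.26×(68.7−-19.0) + 335.0 + 1.66×(159−68.7) = 683.1 kJ/kg
Q = 1110 kW = 1110 kJ/s = 66600 kJ/min
ṁ = Q/Δh = 66600 / 683.1 = 97.497 kg/min

ṁ = 97.5 kg/min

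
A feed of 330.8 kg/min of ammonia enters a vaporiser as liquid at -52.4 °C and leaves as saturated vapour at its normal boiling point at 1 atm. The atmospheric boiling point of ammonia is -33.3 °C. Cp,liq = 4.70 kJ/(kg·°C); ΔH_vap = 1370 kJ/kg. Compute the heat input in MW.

liquid -52.4→-33.3 °C: 89.77 kJ/kg
vaporisation at -33.3 °C: 1370 kJ/kg
Δh = 89.77 + 1370 = 1459.8 kJ/kg
Q = ṁ·Δh = 330.8 kg/min × 1459.8 kJ/kg = 482890 kJ/min
|Q| = 8048.2 kW = 8.0482 MW

Q = 8.05 MW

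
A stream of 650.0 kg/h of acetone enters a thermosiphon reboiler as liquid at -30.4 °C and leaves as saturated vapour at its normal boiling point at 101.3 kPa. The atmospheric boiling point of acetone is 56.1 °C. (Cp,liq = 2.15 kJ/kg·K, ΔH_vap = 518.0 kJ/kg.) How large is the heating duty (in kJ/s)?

liquid -30.4→56.1 °C: 185.97 kJ/kg
vaporisation at 56.1 °C: 518 kJ/kg
Δh = 185.97 + 518 = 703.98 kJ/kg
Q = ṁ·Δh = 650.0 kg/h × 703.98 kJ/kg = 457580 kJ/h
|Q| = 127.11 kW

Q = 127 kJ/s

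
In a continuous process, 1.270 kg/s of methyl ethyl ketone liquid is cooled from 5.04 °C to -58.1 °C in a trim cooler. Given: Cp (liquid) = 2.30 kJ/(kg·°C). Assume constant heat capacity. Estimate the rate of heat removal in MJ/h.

Q = ṁ·Cp·ΔT = 1.270 × 2.30 × (-58.1 − 5.04) = -184.43 kJ/s
Cooling duty = 663.95 MJ/h

Q_c = 664 MJ/h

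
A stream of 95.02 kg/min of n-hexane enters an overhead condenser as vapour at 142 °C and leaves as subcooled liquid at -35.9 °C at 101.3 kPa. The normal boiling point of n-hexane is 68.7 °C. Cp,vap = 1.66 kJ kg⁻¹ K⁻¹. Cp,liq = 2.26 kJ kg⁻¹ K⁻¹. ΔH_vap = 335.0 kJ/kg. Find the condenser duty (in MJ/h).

vapour 142→68.7 °C: -121.68 kJ/kg
condensation at 68.7 °C: -335 kJ/kg
liquid 68.7→-35.9 °C: -236.4 kJ/kg
Δh = -121.68 + -335 + -236.4 = -693.07 kJ/kg
Q = ṁ·Δh = 95.02 kg/min × -693.07 kJ/kg = -65856 kJ/min
|Q| = 1097.6 kW = 3951.4 MJ/h

Q_c = 3950 MJ/h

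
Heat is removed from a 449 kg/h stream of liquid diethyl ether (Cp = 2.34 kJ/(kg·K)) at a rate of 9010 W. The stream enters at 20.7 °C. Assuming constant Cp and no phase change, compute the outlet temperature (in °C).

T_out = -10.2 °C

Q = 9010 W = 32436 kJ/h
ΔT = Q/(ṁ·Cp) = 32436/(449×2.34) = 30.872 K
T_out = 20.7 − 30.872 = -10.172 °C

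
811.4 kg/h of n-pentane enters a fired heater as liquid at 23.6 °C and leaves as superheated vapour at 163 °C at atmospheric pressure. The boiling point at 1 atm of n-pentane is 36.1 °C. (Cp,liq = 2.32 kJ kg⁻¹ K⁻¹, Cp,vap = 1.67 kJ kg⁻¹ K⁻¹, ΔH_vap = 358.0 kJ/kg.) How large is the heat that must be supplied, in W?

liquid 23.6→36.1 °C: 29 kJ/kg
vaporisation at 36.1 °C: 358 kJ/kg
vapour 36.1→163 °C: 211.92 kJ/kg
Δh = 29 + 358 + 211.92 = 598.92 kJ/kg
Q = ṁ·Δh = 811.4 kg/h × 598.92 kJ/kg = 485970 kJ/h
|Q| = 134.99 kW = 134990 W

Q = 135000 W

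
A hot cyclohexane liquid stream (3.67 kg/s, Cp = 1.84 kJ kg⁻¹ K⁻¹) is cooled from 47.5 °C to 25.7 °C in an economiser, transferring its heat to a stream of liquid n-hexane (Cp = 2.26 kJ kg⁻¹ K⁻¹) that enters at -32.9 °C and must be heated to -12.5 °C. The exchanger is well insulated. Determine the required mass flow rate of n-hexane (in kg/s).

ṁ_c = 3.19 kg/s

Heat released by hot stream: Q = 3.67 × 1.84 × (47.5 − 25.7) = 147.21 kJ/s
Energy balance on cold side (adiabatic exchanger): Q = ṁ_c·Cp_c·(T_c,out − T_c,in)
ṁ_c = 147.21 / [2.26 × (-12.5 − -32.9)] = 3.193 kg/s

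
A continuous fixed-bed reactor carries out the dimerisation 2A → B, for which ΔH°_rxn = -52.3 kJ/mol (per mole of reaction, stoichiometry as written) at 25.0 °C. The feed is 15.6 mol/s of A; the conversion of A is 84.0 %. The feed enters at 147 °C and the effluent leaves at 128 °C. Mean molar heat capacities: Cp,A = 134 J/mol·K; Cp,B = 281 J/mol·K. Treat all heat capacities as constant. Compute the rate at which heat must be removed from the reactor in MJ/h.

Extent of reaction ξ = 0.840 × 15.6 / 2 = 6.552 mol/s
Reaction term: ξ·ΔH°_rxn = 6.552 × -52.3 = -342.67 kJ/s
Sensible, feed 147→25 °C: -255.03 kJ/s
Outlet flows (mol/s): A 2.496, B 6.552
Sensible, products 25→128 °C: 224.08 kJ/s
Q = ΔH = -373.61 kJ/s = -373.61 kW
Heat removed = 1345 MJ/h

Q_out = 1350 MJ/h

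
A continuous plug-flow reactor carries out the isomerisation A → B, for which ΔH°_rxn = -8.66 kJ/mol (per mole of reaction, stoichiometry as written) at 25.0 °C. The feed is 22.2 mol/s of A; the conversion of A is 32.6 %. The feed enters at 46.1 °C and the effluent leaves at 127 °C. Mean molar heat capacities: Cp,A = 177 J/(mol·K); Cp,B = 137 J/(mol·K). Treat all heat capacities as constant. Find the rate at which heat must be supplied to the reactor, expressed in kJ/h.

Q_in = 812000 kJ/h

Extent of reaction ξ = 0.326 × 22.2 = 7.2372 mol/s
Reaction term: ξ·ΔH°_rxn = 7.2372 × -8.66 = -62.674 kJ/s
Sensible, feed 46.1→25 °C: -82.91 kJ/s
Outlet flows (mol/s): A 14.963, B 7.2372
Sensible, products 25→127 °C: 371.27 kJ/s
Q = ΔH = 225.69 kJ/s = 225.69 kW
Heat supplied = 812470 kJ/h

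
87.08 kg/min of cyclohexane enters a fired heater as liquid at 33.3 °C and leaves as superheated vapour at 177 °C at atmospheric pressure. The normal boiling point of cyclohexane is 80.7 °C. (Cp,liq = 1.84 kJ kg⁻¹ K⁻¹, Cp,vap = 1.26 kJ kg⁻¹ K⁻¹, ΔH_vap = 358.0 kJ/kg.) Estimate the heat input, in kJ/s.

liquid 33.3→80.7 °C: 87.216 kJ/kg
vaporisation at 80.7 °C: 358 kJ/kg
vapour 80.7→177 °C: 121.34 kJ/kg
Δh = 87.216 + 358 + 121.34 = 566.55 kJ/kg
Q = ṁ·Δh = 87.08 kg/min × 566.55 kJ/kg = 49336 kJ/min
|Q| = 822.26 kW

Q = 822 kJ/s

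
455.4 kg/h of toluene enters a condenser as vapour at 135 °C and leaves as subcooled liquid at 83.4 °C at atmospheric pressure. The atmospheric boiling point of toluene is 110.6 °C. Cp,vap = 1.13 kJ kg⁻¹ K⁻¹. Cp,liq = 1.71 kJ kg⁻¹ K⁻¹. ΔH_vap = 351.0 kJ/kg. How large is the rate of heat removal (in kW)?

vapour 135→110.6 °C: -27.572 kJ/kg
condensation at 110.6 °C: -351 kJ/kg
liquid 110.6→83.4 °C: -46.512 kJ/kg
Δh = -27.572 + -351 + -46.512 = -425.08 kJ/kg
Q = ṁ·Δh = 455.4 kg/h × -425.08 kJ/kg = -193580 kJ/h
|Q| = 53.773 kW

Q_c = 53.8 kW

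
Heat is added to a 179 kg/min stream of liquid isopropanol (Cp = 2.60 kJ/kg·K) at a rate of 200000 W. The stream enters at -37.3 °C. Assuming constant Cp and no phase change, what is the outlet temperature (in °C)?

Q = 200000 W = 12000 kJ/min
ΔT = Q/(ṁ·Cp) = 12000/(179×2.60) = 25.784 K
T_out = -37.3 + 25.784 = -11.516 °C

T_out = -11.5 °C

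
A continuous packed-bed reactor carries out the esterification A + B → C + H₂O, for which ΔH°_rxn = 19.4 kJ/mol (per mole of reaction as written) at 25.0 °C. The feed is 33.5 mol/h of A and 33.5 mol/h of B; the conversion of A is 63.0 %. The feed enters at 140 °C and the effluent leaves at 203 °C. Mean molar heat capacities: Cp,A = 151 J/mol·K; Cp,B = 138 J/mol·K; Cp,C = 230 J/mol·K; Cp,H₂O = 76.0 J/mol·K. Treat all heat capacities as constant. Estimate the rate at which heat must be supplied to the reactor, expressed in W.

Extent of reaction ξ = 0.630 × 33.5 = 21.105 mol/h
Reaction term: ξ·ΔH°_rxn = 21.105 × 19.4 = 409.44 kJ/h
Sensible, feed 140→25 °C: -1113.4 kJ/h
Outlet flows (mol/h): A 12.395, B 12.395, C 21.105, H₂O 21.105
Sensible, products 25→203 °C: 1787.2 kJ/h
Q = ΔH = 1083.2 kJ/h = 0.3009 kW
Heat supplied = 300.9 W

Q_in = 301 W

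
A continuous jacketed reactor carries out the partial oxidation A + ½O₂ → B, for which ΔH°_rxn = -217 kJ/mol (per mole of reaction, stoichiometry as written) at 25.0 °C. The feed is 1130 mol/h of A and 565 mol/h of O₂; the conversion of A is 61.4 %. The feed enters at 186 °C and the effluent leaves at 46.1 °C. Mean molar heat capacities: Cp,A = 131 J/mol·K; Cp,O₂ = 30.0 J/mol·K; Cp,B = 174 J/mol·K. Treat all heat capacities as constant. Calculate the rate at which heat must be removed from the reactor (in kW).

Q_out = 48.1 kW

Extent of reaction ξ = 0.614 × 1130 = 693.82 mol/h
Reaction term: ξ·ΔH°_rxn = 693.82 × -217 = -150560 kJ/h
Sensible, feed 186→25 °C: -26562 kJ/h
Outlet flows (mol/h): A 436.18, O₂ 218.09, B 693.82
Sensible, products 25→46.1 °C: 3891 kJ/h
Q = ΔH = -173230 kJ/h = -48.119 kW
Heat removed = 48.119 kW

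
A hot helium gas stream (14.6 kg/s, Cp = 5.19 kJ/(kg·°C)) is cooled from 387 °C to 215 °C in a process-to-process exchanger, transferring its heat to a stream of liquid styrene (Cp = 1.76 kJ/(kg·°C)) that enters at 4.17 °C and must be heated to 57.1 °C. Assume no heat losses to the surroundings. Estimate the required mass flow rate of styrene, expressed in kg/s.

ṁ_c = 140 kg/s

Heat released by hot stream: Q = 14.6 × 5.19 × (387 − 215) = 13033 kJ/s
Energy balance on cold side (adiabatic exchanger): Q = ṁ_c·Cp_c·(T_c,out − T_c,in)
ṁ_c = 13033 / [1.76 × (57.1 − 4.17)] = 139.91 kg/s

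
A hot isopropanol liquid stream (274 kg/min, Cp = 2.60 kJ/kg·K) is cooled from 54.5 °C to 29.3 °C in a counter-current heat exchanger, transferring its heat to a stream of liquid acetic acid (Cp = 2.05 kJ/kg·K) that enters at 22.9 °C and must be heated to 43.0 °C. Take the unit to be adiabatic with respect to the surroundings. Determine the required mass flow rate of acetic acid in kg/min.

ṁ_c = 436 kg/min

Heat released by hot stream: Q = 274 × 2.60 × (54.5 − 29.3) = 17952 kJ/min
Energy balance on cold side (adiabatic exchanger): Q = ṁ_c·Cp_c·(T_c,out − T_c,in)
ṁ_c = 17952 / [2.05 × (43.0 − 22.9)] = 435.69 kg/min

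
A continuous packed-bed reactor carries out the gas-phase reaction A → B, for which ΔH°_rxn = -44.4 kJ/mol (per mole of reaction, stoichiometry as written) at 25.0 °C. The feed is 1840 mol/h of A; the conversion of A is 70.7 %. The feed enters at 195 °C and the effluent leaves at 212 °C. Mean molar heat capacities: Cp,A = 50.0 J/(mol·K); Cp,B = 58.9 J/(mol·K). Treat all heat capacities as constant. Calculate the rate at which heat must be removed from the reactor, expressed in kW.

Q_out = 15.0 kW

Extent of reaction ξ = 0.707 × 1840 = 1300.9 mol/h
Reaction term: ξ·ΔH°_rxn = 1300.9 × -44.4 = -57759 kJ/h
Sensible, feed 195→25 °C: -15640 kJ/h
Outlet flows (mol/h): A 539.12, B 1300.9
Sensible, products 25→212 °C: 19369 kJ/h
Q = ΔH = -54030 kJ/h = -15.008 kW
Heat removed = 15.008 kW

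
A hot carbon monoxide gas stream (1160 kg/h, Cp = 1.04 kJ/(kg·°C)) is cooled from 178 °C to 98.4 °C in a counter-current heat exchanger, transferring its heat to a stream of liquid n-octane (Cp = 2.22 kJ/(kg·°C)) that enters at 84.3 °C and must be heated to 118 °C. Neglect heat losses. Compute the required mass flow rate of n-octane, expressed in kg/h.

Heat released by hot stream: Q = 1160 × 1.04 × (178 − 98.4) = 96029 kJ/h
Energy balance on cold side (adiabatic exchanger): Q = ṁ_c·Cp_c·(T_c,out − T_c,in)
ṁ_c = 96029 / [2.22 × (118 − 84.3)] = 1283.6 kg/h

ṁ_c = 1280 kg/h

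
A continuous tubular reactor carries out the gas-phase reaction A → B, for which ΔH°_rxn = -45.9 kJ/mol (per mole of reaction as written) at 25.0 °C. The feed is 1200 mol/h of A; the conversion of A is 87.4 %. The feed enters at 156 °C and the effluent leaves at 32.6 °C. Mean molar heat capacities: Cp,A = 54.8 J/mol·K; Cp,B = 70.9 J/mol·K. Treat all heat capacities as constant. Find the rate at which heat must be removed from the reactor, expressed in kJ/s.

Q_out = 15.6 kJ/s

Extent of reaction ξ = 0.874 × 1200 = 1048.8 mol/h
Reaction term: ξ·ΔH°_rxn = 1048.8 × -45.9 = -48140 kJ/h
Sensible, feed 156→25 °C: -8614.6 kJ/h
Outlet flows (mol/h): A 151.2, B 1048.8
Sensible, products 25→32.6 °C: 628.11 kJ/h
Q = ΔH = -56126 kJ/h = -15.591 kW
Heat removed = 15.591 kJ/s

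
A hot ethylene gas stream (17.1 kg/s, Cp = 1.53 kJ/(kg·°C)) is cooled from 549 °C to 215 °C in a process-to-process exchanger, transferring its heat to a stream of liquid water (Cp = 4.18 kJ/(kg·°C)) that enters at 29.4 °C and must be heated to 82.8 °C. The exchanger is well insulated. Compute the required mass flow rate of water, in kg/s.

ṁ_c = 39.1 kg/s

Heat released by hot stream: Q = 17.1 × 1.53 × (549 − 215) = 8738.4 kJ/s
Energy balance on cold side (adiabatic exchanger): Q = ṁ_c·Cp_c·(T_c,out − T_c,in)
ṁ_c = 8738.4 / [4.18 × (82.8 − 29.4)] = 39.149 kg/s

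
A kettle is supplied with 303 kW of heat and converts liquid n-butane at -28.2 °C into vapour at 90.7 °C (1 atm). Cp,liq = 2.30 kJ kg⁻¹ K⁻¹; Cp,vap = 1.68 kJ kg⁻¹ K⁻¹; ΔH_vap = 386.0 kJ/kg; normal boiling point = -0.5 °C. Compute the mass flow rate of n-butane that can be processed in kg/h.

Δh = 2.30×(-0.5−-28.2) + 386.0 + 1.68×(90.7−-0.5) = 602.93 kJ/kg
Q = 303 kW = 303 kJ/s = 1.0908e+06 kJ/h
ṁ = Q/Δh = 1.0908e+06 / 602.93 = 1809.2 kg/h

ṁ = 1810 kg/h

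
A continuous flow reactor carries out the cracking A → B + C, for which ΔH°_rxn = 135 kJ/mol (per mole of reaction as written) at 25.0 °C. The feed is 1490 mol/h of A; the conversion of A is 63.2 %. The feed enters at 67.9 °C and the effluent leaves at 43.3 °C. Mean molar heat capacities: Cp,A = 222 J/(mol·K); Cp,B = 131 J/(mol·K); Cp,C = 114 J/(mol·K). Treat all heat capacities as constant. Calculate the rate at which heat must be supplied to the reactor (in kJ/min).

Extent of reaction ξ = 0.632 × 1490 = 941.68 mol/h
Reaction term: ξ·ΔH°_rxn = 941.68 × 135 = 127130 kJ/h
Sensible, feed 67.9→25 °C: -14190 kJ/h
Outlet flows (mol/h): A 548.32, B 941.68, C 941.68
Sensible, products 25→43.3 °C: 6449.6 kJ/h
Q = ΔH = 119390 kJ/h = 33.163 kW
Heat supplied = 1989.8 kJ/min

Q_in = 1990 kJ/min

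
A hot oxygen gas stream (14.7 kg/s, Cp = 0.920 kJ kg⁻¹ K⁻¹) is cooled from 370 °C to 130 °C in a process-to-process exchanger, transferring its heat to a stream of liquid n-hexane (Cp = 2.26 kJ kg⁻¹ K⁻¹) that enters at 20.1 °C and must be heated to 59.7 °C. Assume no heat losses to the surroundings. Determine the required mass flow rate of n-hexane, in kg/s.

Heat released by hot stream: Q = 14.7 × 0.920 × (370 − 130) = 3245.8 kJ/s
Energy balance on cold side (adiabatic exchanger): Q = ṁ_c·Cp_c·(T_c,out − T_c,in)
ṁ_c = 3245.8 / [2.26 × (59.7 − 20.1)] = 36.267 kg/s

ṁ_c = 36.3 kg/s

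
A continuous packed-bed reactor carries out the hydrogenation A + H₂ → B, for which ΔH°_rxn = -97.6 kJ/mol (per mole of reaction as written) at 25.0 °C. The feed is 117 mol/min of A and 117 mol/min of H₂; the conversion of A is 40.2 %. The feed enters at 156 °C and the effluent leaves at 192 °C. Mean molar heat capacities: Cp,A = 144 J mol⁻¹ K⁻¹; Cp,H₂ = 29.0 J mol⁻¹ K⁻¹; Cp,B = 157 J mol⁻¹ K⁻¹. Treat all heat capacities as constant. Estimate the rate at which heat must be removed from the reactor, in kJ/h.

Extent of reaction ξ = 0.402 × 117 = 47.034 mol/min
Reaction term: ξ·ΔH°_rxn = 47.034 × -97.6 = -4590.5 kJ/min
Sensible, feed 156→25 °C: -2651.6 kJ/min
Outlet flows (mol/min): A 69.966, H₂ 69.966, B 47.034
Sensible, products 25→192 °C: 3254.6 kJ/min
Q = ΔH = -3987.5 kJ/min = -66.459 kW
Heat removed = 239250 kJ/h

Q_out = 239000 kJ/h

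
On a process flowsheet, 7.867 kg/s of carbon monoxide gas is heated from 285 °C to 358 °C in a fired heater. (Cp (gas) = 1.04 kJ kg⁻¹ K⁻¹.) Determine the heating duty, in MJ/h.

Q = ṁ·Cp·ΔT = 7.867 × 1.04 × (358 − 285) = 597.26 kJ/s
Heating duty = 2150.1 MJ/h

Q = 2150 MJ/h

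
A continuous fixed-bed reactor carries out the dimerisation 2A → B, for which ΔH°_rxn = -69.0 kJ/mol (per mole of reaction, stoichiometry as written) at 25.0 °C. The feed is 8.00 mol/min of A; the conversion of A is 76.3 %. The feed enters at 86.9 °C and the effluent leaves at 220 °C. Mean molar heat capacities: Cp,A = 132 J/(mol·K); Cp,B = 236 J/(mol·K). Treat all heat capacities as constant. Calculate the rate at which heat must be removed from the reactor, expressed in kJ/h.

Extent of reaction ξ = 0.763 × 8.00 / 2 = 3.052 mol/min
Reaction term: ξ·ΔH°_rxn = 3.052 × -69.0 = -210.59 kJ/min
Sensible, feed 86.9→25 °C: -65.366 kJ/min
Outlet flows (mol/min): A 1.896, B 3.052
Sensible, products 25→220 °C: 189.26 kJ/min
Q = ΔH = -86.698 kJ/min = -1.445 kW
Heat removed = 5201.9 kJ/h

Q_out = 5200 kJ/h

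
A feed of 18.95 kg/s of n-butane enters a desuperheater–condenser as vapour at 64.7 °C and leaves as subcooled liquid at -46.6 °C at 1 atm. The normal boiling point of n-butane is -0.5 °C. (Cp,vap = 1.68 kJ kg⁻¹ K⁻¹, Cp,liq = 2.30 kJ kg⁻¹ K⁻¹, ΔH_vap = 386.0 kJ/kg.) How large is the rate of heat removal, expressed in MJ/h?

vapour 64.7→-0.5 °C: -109.54 kJ/kg
condensation at -0.5 °C: -386 kJ/kg
liquid -0.5→-46.6 °C: -106.03 kJ/kg
Δh = -109.54 + -386 + -106.03 = -601.57 kJ/kg
Q = ṁ·Δh = 18.95 kg/s × -601.57 kJ/kg = -11400 kJ/s
|Q| = 11400 kW = 41039 MJ/h

Q_c = 41000 MJ/h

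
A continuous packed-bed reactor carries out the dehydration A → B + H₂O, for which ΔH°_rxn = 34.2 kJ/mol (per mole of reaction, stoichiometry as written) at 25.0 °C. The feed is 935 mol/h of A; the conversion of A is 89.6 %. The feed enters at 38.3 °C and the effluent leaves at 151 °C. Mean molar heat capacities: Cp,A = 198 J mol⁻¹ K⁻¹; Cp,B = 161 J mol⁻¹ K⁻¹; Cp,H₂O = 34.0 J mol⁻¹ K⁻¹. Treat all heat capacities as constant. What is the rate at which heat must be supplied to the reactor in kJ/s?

Extent of reaction ξ = 0.896 × 935 = 837.76 mol/h
Reaction term: ξ·ΔH°_rxn = 837.76 × 34.2 = 28651 kJ/h
Sensible, feed 38.3→25 °C: -2462.2 kJ/h
Outlet flows (mol/h): A 97.24, B 837.76, H₂O 837.76
Sensible, products 25→151 °C: 23010 kJ/h
Q = ΔH = 49199 kJ/h = 13.666 kW
Heat supplied = 13.666 kJ/s

Q_in = 13.7 kJ/s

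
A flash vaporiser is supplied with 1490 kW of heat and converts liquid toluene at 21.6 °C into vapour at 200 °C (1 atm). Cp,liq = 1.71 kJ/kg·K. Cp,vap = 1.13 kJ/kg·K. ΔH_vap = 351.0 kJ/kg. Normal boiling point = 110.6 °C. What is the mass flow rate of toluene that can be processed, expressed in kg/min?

Δh = 1.71×(110.6−21.6) + 351.0 + 1.13×(200−110.6) = 604.21 kJ/kg
Q = 1490 kW = 1490 kJ/s = 89400 kJ/min
ṁ = Q/Δh = 89400 / 604.21 = 147.96 kg/min

ṁ = 148 kg/min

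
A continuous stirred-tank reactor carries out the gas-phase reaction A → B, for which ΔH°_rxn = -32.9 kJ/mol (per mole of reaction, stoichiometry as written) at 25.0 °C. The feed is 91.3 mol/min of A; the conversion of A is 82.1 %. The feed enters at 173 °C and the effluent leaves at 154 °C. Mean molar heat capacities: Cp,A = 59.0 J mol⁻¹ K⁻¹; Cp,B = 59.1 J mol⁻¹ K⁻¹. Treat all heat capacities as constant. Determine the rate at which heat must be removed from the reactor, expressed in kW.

Extent of reaction ξ = 0.821 × 91.3 = 74.957 mol/min
Reaction term: ξ·ΔH°_rxn = 74.957 × -32.9 = -2466.1 kJ/min
Sensible, feed 173→25 °C: -797.23 kJ/min
Outlet flows (mol/min): A 16.343, B 74.957
Sensible, products 25→154 °C: 695.85 kJ/min
Q = ΔH = -2567.5 kJ/min = -42.791 kW
Heat removed = 42.791 kW

Q_out = 42.8 kW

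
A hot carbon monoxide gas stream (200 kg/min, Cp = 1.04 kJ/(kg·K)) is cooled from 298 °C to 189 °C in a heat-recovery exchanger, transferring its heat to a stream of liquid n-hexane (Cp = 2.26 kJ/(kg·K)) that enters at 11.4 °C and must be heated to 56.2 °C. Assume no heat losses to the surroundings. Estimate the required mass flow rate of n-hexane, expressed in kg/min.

ṁ_c = 224 kg/min

Heat released by hot stream: Q = 200 × 1.04 × (298 − 189) = 22672 kJ/min
Energy balance on cold side (adiabatic exchanger): Q = ṁ_c·Cp_c·(T_c,out − T_c,in)
ṁ_c = 22672 / [2.26 × (56.2 − 11.4)] = 223.93 kg/min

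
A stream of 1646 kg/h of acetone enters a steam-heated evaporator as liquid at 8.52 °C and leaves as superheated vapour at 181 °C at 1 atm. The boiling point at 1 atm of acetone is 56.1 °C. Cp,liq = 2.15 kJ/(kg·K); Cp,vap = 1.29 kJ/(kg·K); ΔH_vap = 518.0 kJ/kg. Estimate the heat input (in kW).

liquid 8.52→56.1 °C: 102.3 kJ/kg
vaporisation at 56.1 °C: 518 kJ/kg
vapour 56.1→181 °C: 161.12 kJ/kg
Δh = 102.3 + 518 + 161.12 = 781.42 kJ/kg
Q = ṁ·Δh = 1646 kg/h × 781.42 kJ/kg = 1.2862e+06 kJ/h
|Q| = 357.28 kW

Q = 357 kW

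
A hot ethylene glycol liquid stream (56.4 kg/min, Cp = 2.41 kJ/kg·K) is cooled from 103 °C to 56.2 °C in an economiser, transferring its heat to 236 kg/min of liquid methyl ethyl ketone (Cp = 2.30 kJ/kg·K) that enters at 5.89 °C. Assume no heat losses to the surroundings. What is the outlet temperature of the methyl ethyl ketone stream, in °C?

Heat released by hot stream: Q = 56.4 × 2.41 × (103 − 56.2) = 6361.2 kJ/min
Energy balance on cold side (adiabatic exchanger): Q = ṁ_c·Cp_c·(T_c,out − T_c,in)
T_c,out = 5.89 + 6361.2/(236 × 2.30) = 17.609 °C

T_c,out = 17.6 °C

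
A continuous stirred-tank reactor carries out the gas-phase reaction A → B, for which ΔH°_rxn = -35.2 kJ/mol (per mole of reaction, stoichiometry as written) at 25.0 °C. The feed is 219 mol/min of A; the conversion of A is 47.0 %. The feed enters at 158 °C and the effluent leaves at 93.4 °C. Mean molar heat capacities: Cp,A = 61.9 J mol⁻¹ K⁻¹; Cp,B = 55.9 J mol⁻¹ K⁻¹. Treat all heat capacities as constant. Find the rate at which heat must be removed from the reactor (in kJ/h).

Extent of reaction ξ = 0.470 × 219 = 102.93 mol/min
Reaction term: ξ·ΔH°_rxn = 102.93 × -35.2 = -3623.1 kJ/min
Sensible, feed 158→25 °C: -1803 kJ/min
Outlet flows (mol/min): A 116.07, B 102.93
Sensible, products 25→93.4 °C: 884.99 kJ/min
Q = ΔH = -4541.1 kJ/min = -75.685 kW
Heat removed = 272470 kJ/h

Q_out = 272000 kJ/h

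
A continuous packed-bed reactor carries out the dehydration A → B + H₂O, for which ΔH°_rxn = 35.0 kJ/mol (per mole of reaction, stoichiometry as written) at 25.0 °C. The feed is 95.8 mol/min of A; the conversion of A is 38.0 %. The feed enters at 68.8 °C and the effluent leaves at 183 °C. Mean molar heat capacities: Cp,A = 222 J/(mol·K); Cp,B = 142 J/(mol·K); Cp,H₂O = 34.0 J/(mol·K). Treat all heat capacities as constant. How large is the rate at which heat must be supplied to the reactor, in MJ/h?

Q_in = 206 MJ/h

Extent of reaction ξ = 0.380 × 95.8 = 36.404 mol/min
Reaction term: ξ·ΔH°_rxn = 36.404 × 35.0 = 1274.1 kJ/min
Sensible, feed 68.8→25 °C: -931.52 kJ/min
Outlet flows (mol/min): A 59.396, B 36.404, H₂O 36.404
Sensible, products 25→183 °C: 3095.7 kJ/min
Q = ΔH = 3438.3 kJ/min = 57.305 kW
Heat supplied = 206.3 MJ/h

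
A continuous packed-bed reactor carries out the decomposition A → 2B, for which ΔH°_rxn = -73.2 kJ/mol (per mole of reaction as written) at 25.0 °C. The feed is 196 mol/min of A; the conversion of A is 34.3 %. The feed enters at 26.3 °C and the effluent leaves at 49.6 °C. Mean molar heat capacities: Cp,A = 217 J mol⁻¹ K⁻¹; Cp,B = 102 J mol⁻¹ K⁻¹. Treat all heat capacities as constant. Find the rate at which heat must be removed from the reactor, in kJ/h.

Extent of reaction ξ = 0.343 × 196 = 67.228 mol/min
Reaction term: ξ·ΔH°_rxn = 67.228 × -73.2 = -4921.1 kJ/min
Sensible, feed 26.3→25 °C: -55.292 kJ/min
Outlet flows (mol/min): A 128.77, B 134.46
Sensible, products 25→49.6 °C: 1024.8 kJ/min
Q = ΔH = -3951.6 kJ/min = -65.86 kW
Heat removed = 237100 kJ/h

Q_out = 237000 kJ/h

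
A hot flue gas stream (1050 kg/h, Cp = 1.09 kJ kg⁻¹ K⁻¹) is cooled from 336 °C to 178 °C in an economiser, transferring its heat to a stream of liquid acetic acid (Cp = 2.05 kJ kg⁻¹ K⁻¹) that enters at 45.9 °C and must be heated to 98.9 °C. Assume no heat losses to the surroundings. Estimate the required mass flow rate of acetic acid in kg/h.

Heat released by hot stream: Q = 1050 × 1.09 × (336 − 178) = 180830 kJ/h
Energy balance on cold side (adiabatic exchanger): Q = ṁ_c·Cp_c·(T_c,out − T_c,in)
ṁ_c = 180830 / [2.05 × (98.9 − 45.9)] = 1664.3 kg/h

ṁ_c = 1660 kg/h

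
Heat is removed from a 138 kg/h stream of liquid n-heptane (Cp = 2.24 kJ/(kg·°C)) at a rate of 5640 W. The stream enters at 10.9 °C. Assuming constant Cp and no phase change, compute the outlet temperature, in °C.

Q = 5640 W = 20304 kJ/h
ΔT = Q/(ṁ·Cp) = 20304/(138×2.24) = 65.683 K
T_out = 10.9 − 65.683 = -54.783 °C

T_out = -54.8 °C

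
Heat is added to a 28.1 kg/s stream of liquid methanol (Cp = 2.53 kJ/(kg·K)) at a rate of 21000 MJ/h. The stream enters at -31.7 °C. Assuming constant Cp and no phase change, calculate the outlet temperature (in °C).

Q = 21000 MJ/h = 5833.3 kJ/s
ΔT = Q/(ṁ·Cp) = 5833.3/(28.1×2.53) = 82.052 K
T_out = -31.7 + 82.052 = 50.352 °C

T_out = 50.4 °C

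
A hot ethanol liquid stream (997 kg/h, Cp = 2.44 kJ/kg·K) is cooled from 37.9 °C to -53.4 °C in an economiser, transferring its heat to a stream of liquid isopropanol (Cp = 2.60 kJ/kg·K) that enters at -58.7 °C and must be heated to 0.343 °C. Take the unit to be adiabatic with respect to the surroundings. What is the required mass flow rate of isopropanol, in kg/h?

ṁ_c = 1450 kg/h

Heat released by hot stream: Q = 997 × 2.44 × (37.9 − -53.4) = 222100 kJ/h
Energy balance on cold side (adiabatic exchanger): Q = ṁ_c·Cp_c·(T_c,out − T_c,in)
ṁ_c = 222100 / [2.60 × (0.343 − -58.7)] = 1446.8 kg/h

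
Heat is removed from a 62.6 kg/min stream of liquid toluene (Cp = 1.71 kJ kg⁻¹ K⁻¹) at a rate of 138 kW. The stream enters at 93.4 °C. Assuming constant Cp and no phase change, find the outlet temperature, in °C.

Q = 138 kW = 8280 kJ/min
ΔT = Q/(ṁ·Cp) = 8280/(62.6×1.71) = 77.35 K
T_out = 93.4 − 77.35 = 16.05 °C

T_out = 16.1 °C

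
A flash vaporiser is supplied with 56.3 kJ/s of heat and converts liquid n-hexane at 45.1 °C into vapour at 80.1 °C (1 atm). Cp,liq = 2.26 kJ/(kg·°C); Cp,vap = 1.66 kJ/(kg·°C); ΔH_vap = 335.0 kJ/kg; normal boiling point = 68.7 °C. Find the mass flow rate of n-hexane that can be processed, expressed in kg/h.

ṁ = 498 kg/h

Δh = 2.26×(68.7−45.1) + 335.0 + 1.66×(80.1−68.7) = 407.26 kJ/kg
Q = 56.3 kJ/s = 56.3 kJ/s = 202680 kJ/h
ṁ = Q/Δh = 202680 / 407.26 = 497.67 kg/h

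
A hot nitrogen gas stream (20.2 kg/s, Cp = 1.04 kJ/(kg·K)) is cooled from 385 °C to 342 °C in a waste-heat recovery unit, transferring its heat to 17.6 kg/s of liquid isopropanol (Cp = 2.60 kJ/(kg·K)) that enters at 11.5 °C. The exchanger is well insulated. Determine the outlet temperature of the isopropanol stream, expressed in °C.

T_c,out = 31.2 °C

Heat released by hot stream: Q = 20.2 × 1.04 × (385 − 342) = 903.34 kJ/s
Energy balance on cold side (adiabatic exchanger): Q = ṁ_c·Cp_c·(T_c,out − T_c,in)
T_c,out = 11.5 + 903.34/(17.6 × 2.60) = 31.241 °C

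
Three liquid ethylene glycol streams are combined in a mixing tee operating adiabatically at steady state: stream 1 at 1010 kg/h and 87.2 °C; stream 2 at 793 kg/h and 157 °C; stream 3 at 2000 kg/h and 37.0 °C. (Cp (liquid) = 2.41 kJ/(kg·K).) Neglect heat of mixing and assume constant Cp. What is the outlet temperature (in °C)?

No heat crosses the boundary, so H_out = H_in.
T_out = Σ ṁᵢCp,ᵢTᵢ / Σ ṁᵢCp,ᵢ
      = 690640 / 9165.2 = 75.354 °C

T_out = 75.4 °C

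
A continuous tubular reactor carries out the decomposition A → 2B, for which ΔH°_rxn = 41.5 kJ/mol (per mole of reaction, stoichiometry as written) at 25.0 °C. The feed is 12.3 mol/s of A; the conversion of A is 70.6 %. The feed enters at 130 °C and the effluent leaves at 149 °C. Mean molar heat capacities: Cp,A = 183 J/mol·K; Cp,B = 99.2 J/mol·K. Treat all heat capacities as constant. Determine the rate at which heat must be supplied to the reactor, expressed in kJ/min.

Q_in = 25200 kJ/min

Extent of reaction ξ = 0.706 × 12.3 = 8.6838 mol/s
Reaction term: ξ·ΔH°_rxn = 8.6838 × 41.5 = 360.38 kJ/s
Sensible, feed 130→25 °C: -236.34 kJ/s
Outlet flows (mol/s): A 3.6162, B 17.368
Sensible, products 25→149 °C: 295.69 kJ/s
Q = ΔH = 419.73 kJ/s = 419.73 kW
Heat supplied = 25184 kJ/min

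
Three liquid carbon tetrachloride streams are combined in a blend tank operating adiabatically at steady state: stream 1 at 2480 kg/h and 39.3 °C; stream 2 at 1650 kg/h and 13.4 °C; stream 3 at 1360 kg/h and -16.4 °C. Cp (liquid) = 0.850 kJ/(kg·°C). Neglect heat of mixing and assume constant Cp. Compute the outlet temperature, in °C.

Energy balance with Q = 0: Σ ṁᵢCp,ᵢ(T_out − Tᵢ) = 0
Σ ṁᵢCp,ᵢTᵢ = 2480×0.850×39.3 + 1650×0.850×13.4 + 1360×0.850×-16.4 = 82680
Σ ṁᵢCp,ᵢ = 2480×0.850 + 1650×0.850 + 1360×0.850 = 4666.5
T_out = 82680 / 4666.5 = 17.718 °C

T_out = 17.7 °C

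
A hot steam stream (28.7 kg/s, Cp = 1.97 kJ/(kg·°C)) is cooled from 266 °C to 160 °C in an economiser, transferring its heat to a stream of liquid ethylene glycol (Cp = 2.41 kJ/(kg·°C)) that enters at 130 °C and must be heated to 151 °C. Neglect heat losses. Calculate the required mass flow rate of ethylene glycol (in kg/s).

Heat released by hot stream: Q = 28.7 × 1.97 × (266 − 160) = 5993.1 kJ/s
Energy balance on cold side (adiabatic exchanger): Q = ṁ_c·Cp_c·(T_c,out − T_c,in)
ṁ_c = 5993.1 / [2.41 × (151 − 130)] = 118.42 kg/s

ṁ_c = 118 kg/s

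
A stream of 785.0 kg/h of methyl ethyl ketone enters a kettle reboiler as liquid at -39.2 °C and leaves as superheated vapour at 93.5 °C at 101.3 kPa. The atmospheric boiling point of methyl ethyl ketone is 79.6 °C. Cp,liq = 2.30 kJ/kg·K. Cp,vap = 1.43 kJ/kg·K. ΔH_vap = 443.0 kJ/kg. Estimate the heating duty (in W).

Q = 161000 W

liquid -39.2→79.6 °C: 273.24 kJ/kg
vaporisation at 79.6 °C: 443 kJ/kg
vapour 79.6→93.5 °C: 19.877 kJ/kg
Δh = 273.24 + 443 + 19.877 = 736.12 kJ/kg
Q = ṁ·Δh = 785.0 kg/h × 736.12 kJ/kg = 577850 kJ/h
|Q| = 160.51 kW = 160510 W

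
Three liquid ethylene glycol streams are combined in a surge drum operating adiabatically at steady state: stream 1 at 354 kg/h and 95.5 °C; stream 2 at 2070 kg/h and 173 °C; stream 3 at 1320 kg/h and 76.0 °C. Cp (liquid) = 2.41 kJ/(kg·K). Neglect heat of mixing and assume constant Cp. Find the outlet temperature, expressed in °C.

T_out = 131 °C

Adiabatic, steady state ⇒ Σ ṁᵢCp,ᵢ(T_out − Tᵢ) = 0
T_out = Σ ṁᵢCp,ᵢTᵢ / Σ ṁᵢCp,ᵢ
      = 1.1863e+06 / 9023 = 131.47 °C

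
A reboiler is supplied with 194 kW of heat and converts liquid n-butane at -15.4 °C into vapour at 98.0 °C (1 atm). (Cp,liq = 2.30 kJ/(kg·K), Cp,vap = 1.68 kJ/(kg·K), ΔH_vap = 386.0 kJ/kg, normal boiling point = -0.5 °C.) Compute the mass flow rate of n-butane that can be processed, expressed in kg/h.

ṁ = 1190 kg/h

Δh = 2.30×(-0.5−-15.4) + 386.0 + 1.68×(98.0−-0.5) = 585.75 kJ/kg
Q = 194 kW = 194 kJ/s = 698400 kJ/h
ṁ = Q/Δh = 698400 / 585.75 = 1192.3 kg/h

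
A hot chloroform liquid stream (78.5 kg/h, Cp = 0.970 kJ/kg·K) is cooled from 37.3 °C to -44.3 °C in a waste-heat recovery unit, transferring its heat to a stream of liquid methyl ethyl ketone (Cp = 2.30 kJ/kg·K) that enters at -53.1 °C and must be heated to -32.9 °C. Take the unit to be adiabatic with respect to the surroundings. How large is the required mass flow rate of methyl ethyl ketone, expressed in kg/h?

Heat released by hot stream: Q = 78.5 × 0.970 × (37.3 − -44.3) = 6213.4 kJ/h
Energy balance on cold side (adiabatic exchanger): Q = ṁ_c·Cp_c·(T_c,out − T_c,in)
ṁ_c = 6213.4 / [2.30 × (-32.9 − -53.1)] = 133.74 kg/h

ṁ_c = 134 kg/h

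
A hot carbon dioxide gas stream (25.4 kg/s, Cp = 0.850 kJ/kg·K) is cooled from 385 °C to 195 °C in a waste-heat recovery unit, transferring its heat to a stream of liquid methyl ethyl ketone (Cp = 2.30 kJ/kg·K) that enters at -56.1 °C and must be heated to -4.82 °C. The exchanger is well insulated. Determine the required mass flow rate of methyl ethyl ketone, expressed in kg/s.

Heat released by hot stream: Q = 25.4 × 0.850 × (385 − 195) = 4102.1 kJ/s
Energy balance on cold side (adiabatic exchanger): Q = ṁ_c·Cp_c·(T_c,out − T_c,in)
ṁ_c = 4102.1 / [2.30 × (-4.82 − -56.1)] = 34.78 kg/s

ṁ_c = 34.8 kg/s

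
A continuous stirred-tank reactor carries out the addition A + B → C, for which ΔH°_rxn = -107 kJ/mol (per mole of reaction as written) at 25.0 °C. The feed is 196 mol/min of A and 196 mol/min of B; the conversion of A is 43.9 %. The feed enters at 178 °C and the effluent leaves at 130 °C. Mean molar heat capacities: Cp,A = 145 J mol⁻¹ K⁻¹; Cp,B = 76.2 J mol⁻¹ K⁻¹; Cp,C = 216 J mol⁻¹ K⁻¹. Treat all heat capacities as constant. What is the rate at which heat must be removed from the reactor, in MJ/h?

Q_out = 680 MJ/h

Extent of reaction ξ = 0.439 × 196 = 86.044 mol/min
Reaction term: ξ·ΔH°_rxn = 86.044 × -107 = -9206.7 kJ/min
Sensible, feed 178→25 °C: -6633.3 kJ/min
Outlet flows (mol/min): A 109.96, B 109.96, C 86.044
Sensible, products 25→130 °C: 4505.3 kJ/min
Q = ΔH = -11335 kJ/min = -188.91 kW
Heat removed = 680.08 MJ/h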